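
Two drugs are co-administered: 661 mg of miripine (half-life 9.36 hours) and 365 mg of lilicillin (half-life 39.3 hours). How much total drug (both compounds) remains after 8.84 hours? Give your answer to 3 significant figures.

miripine: 661 × (1/2)^(8.84/9.36) = 661 × (1/2)^0.94444 ≈ 343.48 mg.
lilicillin: 365 × (1/2)^(8.84/39.3) = 365 × (1/2)^0.22494 ≈ 312.31 mg.
Total = 343.48 + 312.31 ≈ 655.78 mg.

656 mg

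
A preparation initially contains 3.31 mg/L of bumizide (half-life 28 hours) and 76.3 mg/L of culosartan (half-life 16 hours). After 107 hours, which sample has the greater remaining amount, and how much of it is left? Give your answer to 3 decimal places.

bumizide: 3.31 × (1/2)^3.8214 ≈ 0.23413 mg/L.
culosartan: 76.3 × (1/2)^6.6875 ≈ 0.74026 mg/L.
Culosartan has more remaining, at ≈ 0.74026 mg/L.

culosartan, 0.740 mg/L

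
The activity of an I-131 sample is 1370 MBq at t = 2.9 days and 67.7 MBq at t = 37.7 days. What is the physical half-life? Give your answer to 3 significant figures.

8.02 days

Over Δt = 37.7 − 2.9 = 34.8 days, the level fell by a factor of 1370/67.7 ≈ 20.236.
n = log₂(20.236) ≈ 4.3389 half-lives, so t½ = 34.8/4.3389 ≈ 8.0205 days.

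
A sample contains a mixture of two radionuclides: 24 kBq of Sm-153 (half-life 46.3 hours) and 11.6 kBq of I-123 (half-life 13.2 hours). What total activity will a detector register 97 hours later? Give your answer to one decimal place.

Sm-153: 24 × (1/2)^(97/46.3) = 24 × (1/2)^2.095 ≈ 5.6175 kBq.
I-123: 11.6 × (1/2)^(97/13.2) = 11.6 × (1/2)^7.3485 ≈ 0.071178 kBq.
Total = 5.6175 + 0.071178 ≈ 5.6887 kBq.

5.7 kBq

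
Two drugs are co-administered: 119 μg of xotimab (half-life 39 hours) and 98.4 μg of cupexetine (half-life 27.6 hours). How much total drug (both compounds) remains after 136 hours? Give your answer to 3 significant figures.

13.8 μg

xotimab: 119 × (1/2)^(136/39) = 119 × (1/2)^3.4872 ≈ 10.612 μg.
cupexetine: 98.4 × (1/2)^(136/27.6) = 98.4 × (1/2)^4.9275 ≈ 3.2334 μg.
Total = 10.612 + 3.2334 ≈ 13.845 μg.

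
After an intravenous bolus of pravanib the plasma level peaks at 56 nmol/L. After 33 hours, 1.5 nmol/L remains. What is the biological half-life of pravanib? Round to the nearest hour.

A/A₀ = 1.5/56 ≈ 0.026786.
n = log₂(37.333) ≈ 5.2224 half-lives elapsed in 33 hours.
t½ = 33/5.2224 ≈ 6.3189 hours.

6 hours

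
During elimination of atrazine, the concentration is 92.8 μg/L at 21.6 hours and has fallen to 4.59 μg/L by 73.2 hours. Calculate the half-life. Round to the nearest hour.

12 hours

Over Δt = 73.2 − 21.6 = 51.6 hours, the level fell by a factor of 92.8/4.59 ≈ 20.218.
n = log₂(20.218) ≈ 4.3376 half-lives, so t½ = 51.6/4.3376 ≈ 11.896 hours.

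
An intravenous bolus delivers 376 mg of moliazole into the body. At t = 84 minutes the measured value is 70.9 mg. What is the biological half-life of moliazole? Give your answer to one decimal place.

34.9 minutes

A/A₀ = 70.9/376 ≈ 0.18856.
n = log₂(5.3032) ≈ 2.4069 half-lives elapsed in 84 minutes.
t½ = 84/2.4069 ≈ 34.9 minutes.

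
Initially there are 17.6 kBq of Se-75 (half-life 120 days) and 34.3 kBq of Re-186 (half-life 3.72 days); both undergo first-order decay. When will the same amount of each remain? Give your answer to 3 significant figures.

Set 17.6·(1/2)^(t/120) = 34.3·(1/2)^(t/3.72).
Taking log₂: log₂(17.6/34.3) = t·(1/120 − 1/3.72).
log₂(0.51312) = -0.96263; 1/120 − 1/3.72 = -0.26048.
t = -0.96263 / -0.26048 ≈ 3.6956 days.

3.70 days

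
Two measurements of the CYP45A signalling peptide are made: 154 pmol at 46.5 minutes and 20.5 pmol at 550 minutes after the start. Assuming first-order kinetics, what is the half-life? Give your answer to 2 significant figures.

Over Δt = 550 − 46.5 = 503.5 minutes, the level fell by a factor of 154/20.5 ≈ 7.5122.
n = log₂(7.5122) ≈ 2.9092 half-lives, so t½ = 503.5/2.9092 ≈ 173.07 minutes.

170 minutes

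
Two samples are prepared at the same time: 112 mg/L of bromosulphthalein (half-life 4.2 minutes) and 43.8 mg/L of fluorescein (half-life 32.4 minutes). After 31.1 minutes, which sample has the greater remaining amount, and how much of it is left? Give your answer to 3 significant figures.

fluorescein, 22.5 mg/L

bromosulphthalein: 112 × (1/2)^7.4048 ≈ 0.66094 mg/L.
fluorescein: 43.8 × (1/2)^0.95988 ≈ 22.518 mg/L.
Fluorescein has more remaining, at ≈ 22.518 mg/L.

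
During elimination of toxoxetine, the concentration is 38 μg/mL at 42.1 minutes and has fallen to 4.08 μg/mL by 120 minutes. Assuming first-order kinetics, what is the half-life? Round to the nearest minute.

24 minutes

Over Δt = 120 − 42.1 = 77.9 minutes, the level fell by a factor of 38/4.08 ≈ 9.3137.
n = log₂(9.3137) ≈ 3.2194 half-lives, so t½ = 77.9/3.2194 ≈ 24.197 minutes.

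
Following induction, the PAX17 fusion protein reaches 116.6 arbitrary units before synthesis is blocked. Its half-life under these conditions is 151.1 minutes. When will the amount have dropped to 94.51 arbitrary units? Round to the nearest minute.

46 minutes

Fraction remaining = 94.51/116.6 ≈ 0.81055.
n = log₂(116.6/94.51) = ln(1.2337)/ln 2 ≈ 0.30303 half-lives.
t = n × t½ = 0.30303 × 151.1 ≈ 45.788 minutes.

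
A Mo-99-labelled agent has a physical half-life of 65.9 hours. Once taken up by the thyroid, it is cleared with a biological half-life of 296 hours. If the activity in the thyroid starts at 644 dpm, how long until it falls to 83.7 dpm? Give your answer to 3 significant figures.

1/t_eff = 1/t_phys + 1/t_biol = 1/65.9 + 1/296 = 0.018553 per hour.
t_eff = 65.9 × 296 / (65.9 + 296) ≈ 53.9 hours.
n = log₂(644/83.7) ≈ 2.9438; t = 2.9438 × 53.9 ≈ 158.67 hours.

159 hours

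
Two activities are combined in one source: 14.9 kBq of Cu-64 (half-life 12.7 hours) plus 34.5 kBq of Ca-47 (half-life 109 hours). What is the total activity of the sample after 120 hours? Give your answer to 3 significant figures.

16.1 kBq

Cu-64: 14.9 × (1/2)^(120/12.7) = 14.9 × (1/2)^9.4488 ≈ 0.021321 kBq.
Ca-47: 34.5 × (1/2)^(120/109) = 34.5 × (1/2)^1.1009 ≈ 16.085 kBq.
Total = 0.021321 + 16.085 ≈ 16.106 kBq.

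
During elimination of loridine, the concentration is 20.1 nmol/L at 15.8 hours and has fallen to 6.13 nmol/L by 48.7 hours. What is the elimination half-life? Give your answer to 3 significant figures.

Over Δt = 48.7 − 15.8 = 32.9 hours, the level fell by a factor of 20.1/6.13 ≈ 3.279.
n = log₂(3.279) ≈ 1.7132 half-lives, so t½ = 32.9/1.7132 ≈ 19.203 hours.

19.2 hours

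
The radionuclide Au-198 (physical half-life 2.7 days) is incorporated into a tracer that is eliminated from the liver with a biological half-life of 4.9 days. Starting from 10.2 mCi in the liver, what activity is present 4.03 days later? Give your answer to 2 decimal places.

2.05 mCi

1/t_eff = 1/t_phys + 1/t_biol = 1/2.7 + 1/4.9 = 0.57445 per day.
t_eff = 2.7 × 4.9 / (2.7 + 4.9) ≈ 1.7408 days.
Remaining = 10.2 × (1/2)^(4.03/1.7408) = 10.2 × (1/2)^2.315 ≈ 2.0498 mCi.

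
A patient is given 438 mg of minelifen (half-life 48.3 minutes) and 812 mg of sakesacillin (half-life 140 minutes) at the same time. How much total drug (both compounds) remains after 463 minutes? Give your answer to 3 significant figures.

82.6 mg

minelifen: 438 × (1/2)^(463/48.3) = 438 × (1/2)^9.5859 ≈ 0.56993 mg.
sakesacillin: 812 × (1/2)^(463/140) = 812 × (1/2)^3.3071 ≈ 82.036 mg.
Total = 0.56993 + 82.036 ≈ 82.606 mg.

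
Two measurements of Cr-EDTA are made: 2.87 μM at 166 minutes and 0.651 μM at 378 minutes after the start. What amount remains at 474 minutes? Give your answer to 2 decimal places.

0.33 μM

Over Δt = 378 − 166 = 212 minutes, the level fell by a factor of 2.87/0.651 ≈ 4.4086.
n = log₂(4.4086) ≈ 2.1403 half-lives, so t½ = 212/2.1403 ≈ 99.051 minutes.
From t = 378 to t = 474: 0.651 × (1/2)^((474−378)/99.051) ≈ 0.33252 μM.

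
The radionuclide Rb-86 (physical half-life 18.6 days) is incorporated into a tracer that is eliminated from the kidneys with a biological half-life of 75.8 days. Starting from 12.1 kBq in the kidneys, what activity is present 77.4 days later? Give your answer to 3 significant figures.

1/t_eff = 1/t_phys + 1/t_biol = 1/18.6 + 1/75.8 = 0.066956 per day.
t_eff = 18.6 × 75.8 / (18.6 + 75.8) ≈ 14.935 days.
Remaining = 12.1 × (1/2)^(77.4/14.935) = 12.1 × (1/2)^5.1824 ≈ 0.33322 kBq.

0.333 kBq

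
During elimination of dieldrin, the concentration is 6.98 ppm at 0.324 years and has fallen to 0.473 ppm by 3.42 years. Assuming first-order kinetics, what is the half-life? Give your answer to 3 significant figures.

0.797 years

Over Δt = 3.42 − 0.324 = 3.096 years, the level fell by a factor of 6.98/0.473 ≈ 14.757.
n = log₂(14.757) ≈ 3.8833 half-lives, so t½ = 3.096/3.8833 ≈ 0.79726 years.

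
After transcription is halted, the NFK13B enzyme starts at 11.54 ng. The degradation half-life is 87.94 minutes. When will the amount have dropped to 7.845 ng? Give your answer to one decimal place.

49.0 minutes

Fraction remaining = 7.845/11.54 ≈ 0.67981.
n = log₂(11.54/7.845) = ln(1.471)/ln 2 ≈ 0.5568 half-lives.
t = n × t½ = 0.5568 × 87.94 ≈ 48.965 minutes.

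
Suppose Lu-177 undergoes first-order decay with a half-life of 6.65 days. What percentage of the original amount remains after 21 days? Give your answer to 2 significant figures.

11%

n = 21/6.65 ≈ 3.1579 half-lives.
Fraction remaining = (1/2)^3.1579 ≈ 0.11204, i.e. 11.204%.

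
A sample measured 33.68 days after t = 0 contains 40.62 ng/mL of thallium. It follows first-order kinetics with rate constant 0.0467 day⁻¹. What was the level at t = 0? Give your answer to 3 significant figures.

196 ng/mL

t½ = ln 2 / k = 0.69315 / 0.0467 ≈ 14.843 days.
Number of half-lives elapsed: n = 33.68/14.843 ≈ 2.2692.
A₀ = A × 2^n = 40.62 × 2^2.2692 = 40.62 × 4.8204 ≈ 195.8 ng/mL.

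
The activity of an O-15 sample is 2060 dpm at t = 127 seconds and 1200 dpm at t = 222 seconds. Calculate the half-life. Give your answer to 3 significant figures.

122 seconds

Over Δt = 222 − 127 = 95 seconds, the level fell by a factor of 2060/1200 ≈ 1.7167.
n = log₂(1.7167) ≈ 0.77961 half-lives, so t½ = 95/0.77961 ≈ 121.86 seconds.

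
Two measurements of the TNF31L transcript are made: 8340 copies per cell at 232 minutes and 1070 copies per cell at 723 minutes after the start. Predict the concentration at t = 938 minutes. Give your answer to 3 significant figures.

Over Δt = 723 − 232 = 491 minutes, the level fell by a factor of 8340/1070 ≈ 7.7944.
n = log₂(7.7944) ≈ 2.9624 half-lives, so t½ = 491/2.9624 ≈ 165.74 minutes.
From t = 723 to t = 938: 1070 × (1/2)^((938−723)/165.74) ≈ 435.4 copies per cell.

435 copies per cell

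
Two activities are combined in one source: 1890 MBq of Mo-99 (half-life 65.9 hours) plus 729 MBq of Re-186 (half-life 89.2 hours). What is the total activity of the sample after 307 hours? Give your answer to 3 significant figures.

Mo-99: 1890 × (1/2)^(307/65.9) = 1890 × (1/2)^4.6586 ≈ 74.833 MBq.
Re-186: 729 × (1/2)^(307/89.2) = 729 × (1/2)^3.4417 ≈ 67.092 MBq.
Total = 74.833 + 67.092 ≈ 141.92 MBq.

142 MBq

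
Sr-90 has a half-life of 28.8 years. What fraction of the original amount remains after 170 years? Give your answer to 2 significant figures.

0.017

n = 170/28.8 ≈ 5.9028 half-lives.
Fraction remaining = (1/2)^5.9028 ≈ 0.016714.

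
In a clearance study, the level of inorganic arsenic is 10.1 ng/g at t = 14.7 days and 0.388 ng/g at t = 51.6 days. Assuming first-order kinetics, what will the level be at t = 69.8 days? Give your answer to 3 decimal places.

0.078 ng/g

Over Δt = 51.6 − 14.7 = 36.9 days, the level fell by a factor of 10.1/0.388 ≈ 26.031.
n = log₂(26.031) ≈ 4.7022 half-lives, so t½ = 36.9/4.7022 ≈ 7.8475 days.
From t = 51.6 to t = 69.8: 0.388 × (1/2)^((69.8−51.6)/7.8475) ≈ 0.077746 ng/g.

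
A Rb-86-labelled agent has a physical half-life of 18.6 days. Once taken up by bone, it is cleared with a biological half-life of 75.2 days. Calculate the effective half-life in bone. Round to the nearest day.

15 days

1/t_eff = 1/t_phys + 1/t_biol = 1/18.6 + 1/75.2 = 0.067061 per day.
t_eff = 18.6 × 75.2 / (18.6 + 75.2) ≈ 14.912 days.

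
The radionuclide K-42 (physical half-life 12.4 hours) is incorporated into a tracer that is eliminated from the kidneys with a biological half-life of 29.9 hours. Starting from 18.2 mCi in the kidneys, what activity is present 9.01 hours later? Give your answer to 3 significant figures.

1/t_eff = 1/t_phys + 1/t_biol = 1/12.4 + 1/29.9 = 0.11409 per hour.
t_eff = 12.4 × 29.9 / (12.4 + 29.9) ≈ 8.765 hours.
Remaining = 18.2 × (1/2)^(9.01/8.765) = 18.2 × (1/2)^1.028 ≈ 8.9254 mCi.

8.93 mCi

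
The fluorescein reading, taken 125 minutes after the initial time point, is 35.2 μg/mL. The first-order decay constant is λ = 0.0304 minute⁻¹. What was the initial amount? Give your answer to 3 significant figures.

1570 μg/mL

t½ = ln 2 / λ = 0.69315 / 0.0304 ≈ 22.801 minutes.
Number of half-lives elapsed: n = 125/22.801 ≈ 5.4822.
A₀ = A × 2^n = 35.2 × 2^5.4822 = 35.2 × 44.701 ≈ 1573.5 μg/mL.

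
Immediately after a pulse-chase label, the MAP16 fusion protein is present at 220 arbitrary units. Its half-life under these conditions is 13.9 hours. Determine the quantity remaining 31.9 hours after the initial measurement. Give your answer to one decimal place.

44.8 arbitrary units

Number of half-lives: n = 31.9/13.9 ≈ 2.295.
Remaining = 220 × (1/2)^2.295 = 220 × 0.20377 ≈ 44.83 arbitrary units.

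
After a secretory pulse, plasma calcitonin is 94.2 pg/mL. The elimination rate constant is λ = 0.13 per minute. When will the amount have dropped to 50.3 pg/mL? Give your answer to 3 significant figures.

t½ = ln 2 / λ = 0.69315 / 0.13 ≈ 5.3319 minutes.
Fraction remaining = 50.3/94.2 ≈ 0.53397.
n = log₂(94.2/50.3) = ln(1.8728)/ln 2 ≈ 0.90517 half-lives.
t = n × t½ = 0.90517 × 5.3319 ≈ 4.8263 minutes.

4.83 minutes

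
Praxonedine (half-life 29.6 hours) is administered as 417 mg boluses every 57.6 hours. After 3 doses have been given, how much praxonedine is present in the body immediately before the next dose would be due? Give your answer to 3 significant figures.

The 3 doses were given 172.8, 115.2, 57.6 hours ago.
Total = 417·(1/2)^(172.8/29.6) + 417·(1/2)^(115.2/29.6) + 417·(1/2)^(57.6/29.6)
      = 7.2907 + 28.091 + 108.23 ≈ 143.61 mg.

144 mg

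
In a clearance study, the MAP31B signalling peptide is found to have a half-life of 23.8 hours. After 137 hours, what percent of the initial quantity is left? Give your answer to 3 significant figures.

n = 137/23.8 ≈ 5.7563 half-lives.
Fraction remaining = (1/2)^5.7563 ≈ 0.0185, i.e. 1.85%.

1.85%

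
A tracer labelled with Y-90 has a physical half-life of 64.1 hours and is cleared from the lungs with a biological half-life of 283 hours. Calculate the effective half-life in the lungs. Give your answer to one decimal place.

1/t_eff = 1/t_phys + 1/t_biol = 1/64.1 + 1/283 = 0.019134 per hour.
t_eff = 64.1 × 283 / (64.1 + 283) ≈ 52.262 hours.

52.3 hours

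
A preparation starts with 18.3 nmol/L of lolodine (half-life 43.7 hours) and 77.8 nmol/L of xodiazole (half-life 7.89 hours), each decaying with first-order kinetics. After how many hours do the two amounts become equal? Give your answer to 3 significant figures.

Set 18.3·(1/2)^(t/43.7) = 77.8·(1/2)^(t/7.89).
Taking log₂: log₂(18.3/77.8) = t·(1/43.7 − 1/7.89).
log₂(0.23522) = -2.0879; 1/43.7 − 1/7.89 = -0.10386.
t = -2.0879 / -0.10386 ≈ 20.103 hours.

20.1 hours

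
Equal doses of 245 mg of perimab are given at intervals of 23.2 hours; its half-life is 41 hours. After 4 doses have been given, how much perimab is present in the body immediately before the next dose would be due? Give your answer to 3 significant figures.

The 4 doses were given 92.8, 69.6, 46.4, 23.2 hours ago.
Total = 245·(1/2)^(92.8/41) + 245·(1/2)^(69.6/41) + 245·(1/2)^(46.4/41) + 245·(1/2)^(23.2/41)
      = 51.028 + 75.535 + 111.81 + 165.51 ≈ 403.89 mg.

404 mg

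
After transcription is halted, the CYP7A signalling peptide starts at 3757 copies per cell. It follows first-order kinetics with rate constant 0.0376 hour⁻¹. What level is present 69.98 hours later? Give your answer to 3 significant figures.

t½ = ln 2 / λ = 0.69315 / 0.0376 ≈ 18.435 hours.
Number of half-lives: n = 69.98/18.435 ≈ 3.7961.
Remaining = 3757 × (1/2)^3.7961 = 3757 × 0.071989 ≈ 270.46 copies per cell.

270 copies per cell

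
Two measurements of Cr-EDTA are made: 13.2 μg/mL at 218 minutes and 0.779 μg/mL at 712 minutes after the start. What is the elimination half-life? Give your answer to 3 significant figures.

Over Δt = 712 − 218 = 494 minutes, the level fell by a factor of 13.2/0.779 ≈ 16.945.
n = log₂(16.945) ≈ 4.0828 half-lives, so t½ = 494/4.0828 ≈ 121 minutes.

121 minutes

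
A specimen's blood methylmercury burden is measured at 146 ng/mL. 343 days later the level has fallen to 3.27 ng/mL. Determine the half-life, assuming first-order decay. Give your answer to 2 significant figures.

A/A₀ = 3.27/146 ≈ 0.022397.
n = log₂(44.648) ≈ 5.4805 half-lives elapsed in 343 days.
t½ = 343/5.4805 ≈ 62.585 days.

63 days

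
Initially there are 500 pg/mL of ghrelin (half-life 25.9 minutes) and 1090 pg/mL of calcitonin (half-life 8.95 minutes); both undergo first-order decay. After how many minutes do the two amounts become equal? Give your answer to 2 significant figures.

Set 500·(1/2)^(t/25.9) = 1090·(1/2)^(t/8.95).
Taking log₂: log₂(500/1090) = t·(1/25.9 − 1/8.95).
log₂(0.45872) = -1.1243; 1/25.9 − 1/8.95 = -0.073122.
t = -1.1243 / -0.073122 ≈ 15.376 minutes.

15 minutes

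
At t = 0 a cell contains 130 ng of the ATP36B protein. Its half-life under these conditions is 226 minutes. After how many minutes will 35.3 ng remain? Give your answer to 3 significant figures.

Fraction remaining = 35.3/130 ≈ 0.27154.
n = log₂(130/35.3) = ln(3.6827)/ln 2 ≈ 1.8808 half-lives.
t = n × t½ = 1.8808 × 226 ≈ 425.05 minutes.

425 minutes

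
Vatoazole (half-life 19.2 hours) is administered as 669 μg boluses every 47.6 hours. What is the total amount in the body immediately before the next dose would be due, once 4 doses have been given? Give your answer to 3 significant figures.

The 4 doses were given 190.4, 142.8, 95.2, 47.6 hours ago.
Total = 669·(1/2)^(190.4/19.2) + 669·(1/2)^(142.8/19.2) + 669·(1/2)^(95.2/19.2) + 669·(1/2)^(47.6/19.2)
      = 0.69217 + 3.8594 + 21.519 + 119.98 ≈ 146.05 μg.

146 μg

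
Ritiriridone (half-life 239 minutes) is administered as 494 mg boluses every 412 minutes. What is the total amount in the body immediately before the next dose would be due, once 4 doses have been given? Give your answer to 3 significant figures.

The 4 doses were given 1648, 1236, 824, 412 minutes ago.
Total = 494·(1/2)^(1648/239) + 494·(1/2)^(1236/239) + 494·(1/2)^(824/239) + 494·(1/2)^(412/239)
      = 4.1496 + 13.707 + 45.276 + 149.55 ≈ 212.69 mg.

213 mg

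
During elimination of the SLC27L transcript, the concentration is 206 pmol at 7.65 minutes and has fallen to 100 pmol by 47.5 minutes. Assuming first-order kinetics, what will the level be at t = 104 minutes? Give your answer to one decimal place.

Over Δt = 47.5 − 7.65 = 39.85 minutes, the level fell by a factor of 206/100 ≈ 2.06.
n = log₂(2.06) ≈ 1.0426 half-lives, so t½ = 39.85/1.0426 ≈ 38.22 minutes.
From t = 47.5 to t = 104: 100 × (1/2)^((104−47.5)/38.22) ≈ 35.892 pmol.

35.9 pmol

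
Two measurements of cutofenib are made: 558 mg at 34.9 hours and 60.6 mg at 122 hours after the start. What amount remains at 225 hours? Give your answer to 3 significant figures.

4.39 mg

Over Δt = 122 − 34.9 = 87.1 hours, the level fell by a factor of 558/60.6 ≈ 9.2079.
n = log₂(9.2079) ≈ 3.2029 half-lives, so t½ = 87.1/3.2029 ≈ 27.194 hours.
From t = 122 to t = 225: 60.6 × (1/2)^((225−122)/27.194) ≈ 4.3884 mg.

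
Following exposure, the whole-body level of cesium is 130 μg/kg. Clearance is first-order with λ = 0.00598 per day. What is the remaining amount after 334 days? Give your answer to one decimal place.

17.6 μg/kg

t½ = ln 2 / λ = 0.69315 / 0.00598 ≈ 115.91 days.
Number of half-lives: n = 334/115.91 ≈ 2.8815.
Remaining = 130 × (1/2)^2.8815 = 130 × 0.1357 ≈ 17.641 μg/kg.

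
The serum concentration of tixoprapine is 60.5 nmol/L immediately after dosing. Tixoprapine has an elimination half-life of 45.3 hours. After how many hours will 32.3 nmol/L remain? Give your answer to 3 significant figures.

Fraction remaining = 32.3/60.5 ≈ 0.53388.
n = log₂(60.5/32.3) = ln(1.8731)/ln 2 ≈ 0.9054 half-lives.
t = n × t½ = 0.9054 × 45.3 ≈ 41.015 hours.

41.0 hours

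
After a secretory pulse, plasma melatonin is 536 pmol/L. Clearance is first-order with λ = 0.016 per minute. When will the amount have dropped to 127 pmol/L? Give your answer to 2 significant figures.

90 minutes

t½ = ln 2 / λ = 0.69315 / 0.016 ≈ 43.322 minutes.
Fraction remaining = 127/536 ≈ 0.23694.
n = log₂(536/127) = ln(4.2205)/ln 2 ≈ 2.0774 half-lives.
t = n × t½ = 2.0774 × 43.322 ≈ 89.997 minutes.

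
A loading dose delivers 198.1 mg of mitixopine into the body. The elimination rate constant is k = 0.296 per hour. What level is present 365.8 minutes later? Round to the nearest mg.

33 mg

t½ = ln 2 / k = 0.69315 / 0.296 ≈ 2.3417 hours.
Convert the elapsed time: 365.8 minutes = 6.09667 hours.
Number of half-lives: n = 6.09667/2.3417 ≈ 2.6035.
Remaining = 198.1 × (1/2)^2.6035 = 198.1 × 0.16454 ≈ 32.595 mg.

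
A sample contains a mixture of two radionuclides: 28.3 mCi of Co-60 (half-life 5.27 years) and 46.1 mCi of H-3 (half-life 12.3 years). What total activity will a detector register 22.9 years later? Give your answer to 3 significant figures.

14.1 mCi

Co-60: 28.3 × (1/2)^(22.9/5.27) = 28.3 × (1/2)^4.3454 ≈ 1.3922 mCi.
H-3: 46.1 × (1/2)^(22.9/12.3) = 46.1 × (1/2)^1.8618 ≈ 12.684 mCi.
Total = 1.3922 + 12.684 ≈ 14.076 mCi.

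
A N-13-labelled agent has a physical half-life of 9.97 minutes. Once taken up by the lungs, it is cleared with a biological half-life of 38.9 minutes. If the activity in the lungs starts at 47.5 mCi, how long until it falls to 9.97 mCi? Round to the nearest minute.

18 minutes

1/t_eff = 1/t_phys + 1/t_biol = 1/9.97 + 1/38.9 = 0.12601 per minute.
t_eff = 9.97 × 38.9 / (9.97 + 38.9) ≈ 7.936 minutes.
n = log₂(47.5/9.97) ≈ 2.2523; t = 2.2523 × 7.936 ≈ 17.874 minutes.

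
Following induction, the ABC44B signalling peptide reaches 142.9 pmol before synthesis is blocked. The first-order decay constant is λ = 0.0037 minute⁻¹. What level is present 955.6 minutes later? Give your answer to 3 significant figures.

4.16 pmol

t½ = ln 2 / λ = 0.69315 / 0.0037 ≈ 187.34 minutes.
Number of half-lives: n = 955.6/187.34 ≈ 5.101.
Remaining = 142.9 × (1/2)^5.101 = 142.9 × 0.029138 ≈ 4.1638 pmol.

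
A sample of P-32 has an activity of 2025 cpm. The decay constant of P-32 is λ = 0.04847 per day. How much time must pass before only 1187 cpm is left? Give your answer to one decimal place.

t½ = ln 2 / λ = 0.69315 / 0.04847 ≈ 14.301 days.
Fraction remaining = 1187/2025 ≈ 0.58617.
n = log₂(2025/1187) = ln(1.706)/ln 2 ≈ 0.7706 half-lives.
t = n × t½ = 0.7706 × 14.301 ≈ 11.02 days.

11.0 days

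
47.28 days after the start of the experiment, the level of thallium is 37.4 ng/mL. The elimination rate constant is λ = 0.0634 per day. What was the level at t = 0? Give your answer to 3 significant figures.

749 ng/mL

t½ = ln 2 / λ = 0.69315 / 0.0634 ≈ 10.933 days.
Number of half-lives elapsed: n = 47.28/10.933 ≈ 4.3246.
A₀ = A × 2^n = 37.4 × 2^4.3246 = 37.4 × 20.036 ≈ 749.36 ng/mL.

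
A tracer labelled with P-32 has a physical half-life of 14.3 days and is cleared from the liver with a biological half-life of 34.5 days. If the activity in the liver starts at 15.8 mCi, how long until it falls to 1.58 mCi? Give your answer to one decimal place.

1/t_eff = 1/t_phys + 1/t_biol = 1/14.3 + 1/34.5 = 0.098916 per day.
t_eff = 14.3 × 34.5 / (14.3 + 34.5) ≈ 10.11 days.
n = log₂(15.8/1.58) ≈ 3.3219; t = 3.3219 × 10.11 ≈ 33.583 days.

33.6 days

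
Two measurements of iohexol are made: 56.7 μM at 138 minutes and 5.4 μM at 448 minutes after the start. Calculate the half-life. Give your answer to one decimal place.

Over Δt = 448 − 138 = 310 minutes, the level fell by a factor of 56.7/5.4 ≈ 10.5.
n = log₂(10.5) ≈ 3.3923 half-lives, so t½ = 310/3.3923 ≈ 91.383 minutes.

91.4 minutes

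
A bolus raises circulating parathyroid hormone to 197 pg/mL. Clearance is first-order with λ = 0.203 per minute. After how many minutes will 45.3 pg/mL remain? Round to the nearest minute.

7 minutes

t½ = ln 2 / λ = 0.69315 / 0.203 ≈ 3.4145 minutes.
Fraction remaining = 45.3/197 ≈ 0.22995.
n = log₂(197/45.3) = ln(4.3488)/ln 2 ≈ 2.1206 half-lives.
t = n × t½ = 2.1206 × 3.4145 ≈ 7.2409 minutes.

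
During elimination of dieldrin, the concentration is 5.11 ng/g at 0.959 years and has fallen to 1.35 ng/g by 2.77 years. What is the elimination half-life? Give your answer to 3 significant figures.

0.943 years

Over Δt = 2.77 − 0.959 = 1.811 years, the level fell by a factor of 5.11/1.35 ≈ 3.7852.
n = log₂(3.7852) ≈ 1.9204 half-lives, so t½ = 1.811/1.9204 ≈ 0.94305 years.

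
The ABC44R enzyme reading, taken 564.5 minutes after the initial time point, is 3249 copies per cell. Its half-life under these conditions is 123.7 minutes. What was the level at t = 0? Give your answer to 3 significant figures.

Number of half-lives elapsed: n = 564.5/123.7 ≈ 4.5635.
A₀ = A × 2^n = 3249 × 2^4.5635 = 3249 × 23.645 ≈ 76822 copies per cell.

76800 copies per cell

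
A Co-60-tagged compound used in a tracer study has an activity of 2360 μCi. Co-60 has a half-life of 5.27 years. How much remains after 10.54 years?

Elapsed time is 2 half-lives (10.54/5.27).
Each half-life halves the amount: 2360 × (1/2)^2 = 2360/4 = 590 μCi.

590 μCi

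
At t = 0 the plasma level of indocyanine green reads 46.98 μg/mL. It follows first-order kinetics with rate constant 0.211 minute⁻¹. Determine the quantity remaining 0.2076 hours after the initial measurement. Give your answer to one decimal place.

t½ = ln 2 / λ = 0.69315 / 0.211 ≈ 3.2851 minutes.
Convert the elapsed time: 0.2076 hours = 12.456 minutes.
Number of half-lives: n = 12.456/3.2851 ≈ 3.7917.
Remaining = 46.98 × (1/2)^3.7917 = 46.98 × 0.072207 ≈ 3.3923 μg/mL.

3.4 μg/mL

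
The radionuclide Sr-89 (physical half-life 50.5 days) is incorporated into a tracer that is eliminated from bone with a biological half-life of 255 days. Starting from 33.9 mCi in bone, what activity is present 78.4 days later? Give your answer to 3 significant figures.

9.34 mCi

1/t_eff = 1/t_phys + 1/t_biol = 1/50.5 + 1/255 = 0.023724 per day.
t_eff = 50.5 × 255 / (50.5 + 255) ≈ 42.152 days.
Remaining = 33.9 × (1/2)^(78.4/42.152) = 33.9 × (1/2)^1.8599 ≈ 9.3391 mCi.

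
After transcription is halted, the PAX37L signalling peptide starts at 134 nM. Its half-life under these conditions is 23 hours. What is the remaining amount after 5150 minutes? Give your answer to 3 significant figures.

10.1 nM

Convert the elapsed time: 5150 minutes = 85.8333 hours.
Number of half-lives: n = 85.8333/23 ≈ 3.7319.
Remaining = 134 × (1/2)^3.7319 = 134 × 0.075265 ≈ 10.085 nM.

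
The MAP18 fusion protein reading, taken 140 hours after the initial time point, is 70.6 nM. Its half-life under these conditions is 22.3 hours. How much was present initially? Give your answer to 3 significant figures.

Number of half-lives elapsed: n = 140/22.3 ≈ 6.278.
A₀ = A × 2^n = 70.6 × 2^6.278 = 70.6 × 77.602 ≈ 5478.7 nM.

5480 nM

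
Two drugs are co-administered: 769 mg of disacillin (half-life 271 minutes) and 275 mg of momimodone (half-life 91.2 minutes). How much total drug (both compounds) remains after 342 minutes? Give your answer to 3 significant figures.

disacillin: 769 × (1/2)^(342/271) = 769 × (1/2)^1.262 ≈ 320.65 mg.
momimodone: 275 × (1/2)^(342/91.2) = 275 × (1/2)^3.75 ≈ 20.439 mg.
Total = 320.65 + 20.439 ≈ 341.09 mg.

341 mg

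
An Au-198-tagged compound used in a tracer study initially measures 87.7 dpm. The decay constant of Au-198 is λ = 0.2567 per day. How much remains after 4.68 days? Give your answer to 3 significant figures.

t½ = ln 2 / λ = 0.69315 / 0.2567 ≈ 2.7002 days.
Number of half-lives: n = 4.68/2.7002 ≈ 1.7332.
Remaining = 87.7 × (1/2)^1.7332 = 87.7 × 0.30079 ≈ 26.379 dpm.

26.4 dpm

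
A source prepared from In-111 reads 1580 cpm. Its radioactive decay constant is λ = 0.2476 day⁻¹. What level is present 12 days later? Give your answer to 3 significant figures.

t½ = ln 2 / λ = 0.69315 / 0.2476 ≈ 2.7995 days.
Number of half-lives: n = 12/2.7995 ≈ 4.2865.
Remaining = 1580 × (1/2)^4.2865 = 1580 × 0.051242 ≈ 80.962 cpm.

81.0 cpm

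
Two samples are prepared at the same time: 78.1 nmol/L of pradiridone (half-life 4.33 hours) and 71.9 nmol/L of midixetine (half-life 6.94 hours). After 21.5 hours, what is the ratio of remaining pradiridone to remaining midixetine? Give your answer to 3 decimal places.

0.298

pradiridone: 78.1 × (1/2)^(21.5/4.33) = 78.1 × (1/2)^4.9654 ≈ 2.4999 nmol/L.
midixetine: 71.9 × (1/2)^(21.5/6.94) = 71.9 × (1/2)^3.098 ≈ 8.3974 nmol/L.
Ratio ≈ 2.4999 / 8.3974 ≈ 0.29771.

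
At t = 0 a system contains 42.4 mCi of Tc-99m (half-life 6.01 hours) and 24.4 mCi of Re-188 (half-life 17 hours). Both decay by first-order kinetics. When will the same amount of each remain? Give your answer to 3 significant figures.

Set 42.4·(1/2)^(t/6.01) = 24.4·(1/2)^(t/17).
Taking log₂: log₂(42.4/24.4) = t·(1/6.01 − 1/17).
log₂(1.7377) = 0.79718; 1/6.01 − 1/17 = 0.10757.
t = 0.79718 / 0.10757 ≈ 7.4111 hours.

7.41 hours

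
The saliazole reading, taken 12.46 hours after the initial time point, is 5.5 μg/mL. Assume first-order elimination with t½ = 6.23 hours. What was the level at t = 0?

22 μg/mL

Number of half-lives elapsed: n = 12.46/6.23 ≈ 2.
A₀ = A × 2^n = 5.5 × 2^2 = 5.5 × 4 ≈ 22 μg/mL.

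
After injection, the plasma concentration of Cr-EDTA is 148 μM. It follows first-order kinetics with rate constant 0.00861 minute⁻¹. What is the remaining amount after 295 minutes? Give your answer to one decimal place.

11.7 μM

t½ = ln 2 / k = 0.69315 / 0.00861 ≈ 80.505 minutes.
Number of half-lives: n = 295/80.505 ≈ 3.6644.
Remaining = 148 × (1/2)^3.6644 = 148 × 0.07887 ≈ 11.673 μM.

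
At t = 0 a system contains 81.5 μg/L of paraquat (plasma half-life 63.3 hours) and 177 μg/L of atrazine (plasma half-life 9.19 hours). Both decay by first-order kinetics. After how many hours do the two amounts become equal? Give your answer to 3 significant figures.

Set 81.5·(1/2)^(t/63.3) = 177·(1/2)^(t/9.19).
Taking log₂: log₂(81.5/177) = t·(1/63.3 − 1/9.19).
log₂(0.46045) = -1.1189; 1/63.3 − 1/9.19 = -0.093016.
t = -1.1189 / -0.093016 ≈ 12.029 hours.

12.0 hours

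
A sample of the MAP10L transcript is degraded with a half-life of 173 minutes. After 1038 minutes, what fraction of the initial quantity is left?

0.015625

n = 1038/173 ≈ 6 half-lives.
Fraction remaining = (1/2)^6 ≈ 0.015625.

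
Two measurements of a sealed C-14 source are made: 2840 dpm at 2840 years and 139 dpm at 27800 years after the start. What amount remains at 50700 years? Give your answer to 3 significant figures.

8.73 dpm

Over Δt = 27800 − 2840 = 24960 years, the level fell by a factor of 2840/139 ≈ 20.432.
n = log₂(20.432) ≈ 4.3527 half-lives, so t½ = 24960/4.3527 ≈ 5734.3 years.
From t = 27800 to t = 50700: 139 × (1/2)^((50700−27800)/5734.3) ≈ 8.7268 dpm.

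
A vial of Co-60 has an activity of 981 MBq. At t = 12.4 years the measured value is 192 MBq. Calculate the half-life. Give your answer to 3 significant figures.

5.27 years

A/A₀ = 192/981 ≈ 0.19572.
n = log₂(5.1094) ≈ 2.3531 half-lives elapsed in 12.4 years.
t½ = 12.4/2.3531 ≈ 5.2695 years.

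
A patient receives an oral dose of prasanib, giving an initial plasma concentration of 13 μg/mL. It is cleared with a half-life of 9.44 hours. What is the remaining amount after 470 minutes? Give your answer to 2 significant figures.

7.3 μg/mL

Convert the elapsed time: 470 minutes = 7.83333 hours.
Number of half-lives: n = 7.83333/9.44 ≈ 0.8298.
Remaining = 13 × (1/2)^0.8298 = 13 × 0.56261 ≈ 7.3139 μg/mL.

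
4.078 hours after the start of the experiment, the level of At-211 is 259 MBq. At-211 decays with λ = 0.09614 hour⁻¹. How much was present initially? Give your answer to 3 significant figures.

t½ = ln 2 / λ = 0.69315 / 0.09614 ≈ 7.2098 hours.
Number of half-lives elapsed: n = 4.078/7.2098 ≈ 0.56562.
A₀ = A × 2^n = 259 × 2^0.56562 = 259 × 1.48 ≈ 383.33 MBq.

383 MBq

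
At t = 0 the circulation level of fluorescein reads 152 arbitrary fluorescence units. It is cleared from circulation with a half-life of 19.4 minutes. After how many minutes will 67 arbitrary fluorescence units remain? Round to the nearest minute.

Fraction remaining = 67/152 ≈ 0.44079.
n = log₂(152/67) = ln(2.2687)/ln 2 ≈ 1.1818 half-lives.
t = n × t½ = 1.1818 × 19.4 ≈ 22.928 minutes.

23 minutes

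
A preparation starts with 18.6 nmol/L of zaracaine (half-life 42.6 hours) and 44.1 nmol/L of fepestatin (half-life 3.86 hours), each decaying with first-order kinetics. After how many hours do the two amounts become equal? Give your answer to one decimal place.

5.3 hours

Set 18.6·(1/2)^(t/42.6) = 44.1·(1/2)^(t/3.86).
Taking log₂: log₂(18.6/44.1) = t·(1/42.6 − 1/3.86).
log₂(0.42177) = -1.2455; 1/42.6 − 1/3.86 = -0.23559.
t = -1.2455 / -0.23559 ≈ 5.2866 hours.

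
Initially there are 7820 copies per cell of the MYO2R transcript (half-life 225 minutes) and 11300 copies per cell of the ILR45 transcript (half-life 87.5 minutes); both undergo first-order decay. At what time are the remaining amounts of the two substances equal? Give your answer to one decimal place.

Set 7820·(1/2)^(t/225) = 11300·(1/2)^(t/87.5).
Taking log₂: log₂(7820/11300) = t·(1/225 − 1/87.5).
log₂(0.69204) = -0.53108; 1/225 − 1/87.5 = -0.0069841.
t = -0.53108 / -0.0069841 ≈ 76.041 minutes.

76.0 minutes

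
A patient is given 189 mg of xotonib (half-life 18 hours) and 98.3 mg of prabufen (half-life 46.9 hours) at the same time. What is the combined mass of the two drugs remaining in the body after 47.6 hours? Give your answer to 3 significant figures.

78.9 mg

xotonib: 189 × (1/2)^(47.6/18) = 189 × (1/2)^2.6444 ≈ 30.228 mg.
prabufen: 98.3 × (1/2)^(47.6/46.9) = 98.3 × (1/2)^1.0149 ≈ 48.644 mg.
Total = 30.228 + 48.644 ≈ 78.872 mg.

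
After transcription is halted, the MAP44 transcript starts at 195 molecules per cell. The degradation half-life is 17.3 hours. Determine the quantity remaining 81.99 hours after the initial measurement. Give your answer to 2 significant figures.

Number of half-lives: n = 81.99/17.3 ≈ 4.7393.
Remaining = 195 × (1/2)^4.7393 = 195 × 0.037439 ≈ 7.3006 molecules per cell.

7.3 molecules per cell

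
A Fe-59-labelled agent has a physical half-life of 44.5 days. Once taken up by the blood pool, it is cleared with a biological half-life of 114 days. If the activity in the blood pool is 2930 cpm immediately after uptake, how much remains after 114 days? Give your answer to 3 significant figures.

248 cpm

1/t_eff = 1/t_phys + 1/t_biol = 1/44.5 + 1/114 = 0.031244 per day.
t_eff = 44.5 × 114 / (44.5 + 114) ≈ 32.006 days.
Remaining = 2930 × (1/2)^(114/32.006) = 2930 × (1/2)^3.5618 ≈ 248.12 cpm.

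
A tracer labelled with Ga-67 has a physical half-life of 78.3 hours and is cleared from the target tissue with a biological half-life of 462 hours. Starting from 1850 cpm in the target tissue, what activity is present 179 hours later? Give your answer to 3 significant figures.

1/t_eff = 1/t_phys + 1/t_biol = 1/78.3 + 1/462 = 0.014936 per hour.
t_eff = 78.3 × 462 / (78.3 + 462) ≈ 66.953 hours.
Remaining = 1850 × (1/2)^(179/66.953) = 1850 × (1/2)^2.6735 ≈ 289.97 cpm.

290 cpm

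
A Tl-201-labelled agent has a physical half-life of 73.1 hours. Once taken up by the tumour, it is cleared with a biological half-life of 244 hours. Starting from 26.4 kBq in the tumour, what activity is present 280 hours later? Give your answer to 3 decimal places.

0.838 kBq

1/t_eff = 1/t_phys + 1/t_biol = 1/73.1 + 1/244 = 0.017778 per hour.
t_eff = 73.1 × 244 / (73.1 + 244) ≈ 56.249 hours.
Remaining = 26.4 × (1/2)^(280/56.249) = 26.4 × (1/2)^4.9779 ≈ 0.83773 kBq.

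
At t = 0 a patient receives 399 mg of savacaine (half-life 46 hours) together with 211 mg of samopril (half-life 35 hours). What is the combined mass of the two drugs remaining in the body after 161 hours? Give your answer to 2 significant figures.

savacaine: 399 × (1/2)^(161/46) = 399 × (1/2)^3.5 ≈ 35.267 mg.
samopril: 211 × (1/2)^(161/35) = 211 × (1/2)^4.6 ≈ 8.7005 mg.
Total = 35.267 + 8.7005 ≈ 43.967 mg.

44 mg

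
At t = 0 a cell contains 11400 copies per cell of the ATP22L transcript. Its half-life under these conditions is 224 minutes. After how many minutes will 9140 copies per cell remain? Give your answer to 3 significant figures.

71.4 minutes

Fraction remaining = 9140/11400 ≈ 0.80175.
n = log₂(11400/9140) = ln(1.2473)/ln 2 ≈ 0.31877 half-lives.
t = n × t½ = 0.31877 × 224 ≈ 71.404 minutes.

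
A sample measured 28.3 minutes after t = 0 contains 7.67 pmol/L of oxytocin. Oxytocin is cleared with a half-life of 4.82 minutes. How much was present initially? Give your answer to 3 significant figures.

449 pmol/L

Number of half-lives elapsed: n = 28.3/4.82 ≈ 5.8714.
A₀ = A × 2^n = 7.67 × 2^5.8714 = 7.67 × 58.541 ≈ 449.01 pmol/L.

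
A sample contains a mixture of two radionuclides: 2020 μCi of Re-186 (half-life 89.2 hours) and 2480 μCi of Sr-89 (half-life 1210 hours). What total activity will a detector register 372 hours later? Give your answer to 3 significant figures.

Re-186: 2020 × (1/2)^(372/89.2) = 2020 × (1/2)^4.1704 ≈ 112.19 μCi.
Sr-89: 2480 × (1/2)^(372/1210) = 2480 × (1/2)^0.30744 ≈ 2004 μCi.
Total = 112.19 + 2004 ≈ 2116.2 μCi.

2120 μCi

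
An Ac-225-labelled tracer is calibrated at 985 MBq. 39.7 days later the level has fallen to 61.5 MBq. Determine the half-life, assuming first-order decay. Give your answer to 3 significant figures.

A/A₀ = 61.5/985 ≈ 0.062437.
n = log₂(16.016) ≈ 4.0015 half-lives elapsed in 39.7 days.
t½ = 39.7/4.0015 ≈ 9.9214 days.

9.92 days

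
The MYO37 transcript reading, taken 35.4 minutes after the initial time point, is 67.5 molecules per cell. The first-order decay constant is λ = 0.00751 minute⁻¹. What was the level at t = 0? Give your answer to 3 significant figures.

t½ = ln 2 / λ = 0.69315 / 0.00751 ≈ 92.297 minutes.
Number of half-lives elapsed: n = 35.4/92.297 ≈ 0.38355.
A₀ = A × 2^n = 67.5 × 2^0.38355 = 67.5 × 1.3045 ≈ 88.057 molecules per cell.

88.1 molecules per cell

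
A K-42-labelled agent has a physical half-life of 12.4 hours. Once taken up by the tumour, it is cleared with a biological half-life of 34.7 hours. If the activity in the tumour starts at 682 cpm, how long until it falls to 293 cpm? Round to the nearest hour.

1/t_eff = 1/t_phys + 1/t_biol = 1/12.4 + 1/34.7 = 0.10946 per hour.
t_eff = 12.4 × 34.7 / (12.4 + 34.7) ≈ 9.1355 hours.
n = log₂(682/293) ≈ 1.2189; t = 1.2189 × 9.1355 ≈ 11.135 hours.

11 hours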